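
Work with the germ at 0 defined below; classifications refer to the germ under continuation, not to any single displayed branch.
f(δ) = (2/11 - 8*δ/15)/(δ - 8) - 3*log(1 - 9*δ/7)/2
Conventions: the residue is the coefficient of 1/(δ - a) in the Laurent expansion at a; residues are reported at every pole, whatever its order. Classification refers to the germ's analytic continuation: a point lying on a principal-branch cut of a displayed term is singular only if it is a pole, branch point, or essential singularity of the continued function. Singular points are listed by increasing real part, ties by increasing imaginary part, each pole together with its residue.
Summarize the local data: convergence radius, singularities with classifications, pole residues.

Denominator factor (δ - 8): pole of order 1 at 8, modulus 8.
Branch term (-3/2)*log(1 - δ/(7/9)): its argument vanishes at δ = 7/9, a logarithmic branch point, modulus 7/9.
The radius of convergence is the smallest modulus among the singular points: 7/9.
The branch term is analytic at 8 and contributes nothing to the residue; only the rational part matters.
At the order-1 pole 8 set g(δ) = (δ - (8))*(rational part) = 2/11 - 8*δ/15.
Simple pole: residue = g(a) at a = 8, which is -674/165.
List the singular points by increasing real part (a conjugate pair: the negative imaginary part first).

Radius of convergence at 0: 7/9.
At 7/9: a logarithmic branch point.
At 8: a pole of order 1; residue -674/165.


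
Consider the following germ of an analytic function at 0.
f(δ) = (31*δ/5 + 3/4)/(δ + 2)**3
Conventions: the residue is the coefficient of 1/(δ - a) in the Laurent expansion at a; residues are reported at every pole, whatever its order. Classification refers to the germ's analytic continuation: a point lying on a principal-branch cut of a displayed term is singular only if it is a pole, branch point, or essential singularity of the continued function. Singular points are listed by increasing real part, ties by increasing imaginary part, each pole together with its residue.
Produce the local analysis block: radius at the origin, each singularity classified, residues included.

Denominator factor (δ + 2)^3: pole of order 3 at -2, modulus 2.
The radius of convergence is the smallest modulus among the singular points: 2.
At the order-3 pole -2 set g(δ) = (δ - (-2))^3*f(δ) = 31*δ/5 + 3/4.
Order-3 pole: residue = g''(a)/2; g''(-2) = 0, so the residue is 0.

Radius of convergence at 0: 2.
At -2: a pole of order 3; residue 0.


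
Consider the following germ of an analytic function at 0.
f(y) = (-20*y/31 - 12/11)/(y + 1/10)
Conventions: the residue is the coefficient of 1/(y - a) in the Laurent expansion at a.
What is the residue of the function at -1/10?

The residue is -350/341.

At the order-1 pole -1/10 set g(y) = (y - (-1/10))*f(y) = -20*y/31 - 12/11.
Simple pole: residue = g(a) at a = -1/10, which is -350/341.


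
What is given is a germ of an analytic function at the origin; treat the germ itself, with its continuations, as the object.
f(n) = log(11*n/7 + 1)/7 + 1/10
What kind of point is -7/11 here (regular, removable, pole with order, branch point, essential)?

The term (1/7)*log(1 - n/(-7/11)) has argument 1 - -7/11/(-7/11) = 0 at -7/11: a logarithmic (infinitely-sheeted) branch point; the remaining terms are analytic or single-valued there.

The point is a logarithmic branch point.


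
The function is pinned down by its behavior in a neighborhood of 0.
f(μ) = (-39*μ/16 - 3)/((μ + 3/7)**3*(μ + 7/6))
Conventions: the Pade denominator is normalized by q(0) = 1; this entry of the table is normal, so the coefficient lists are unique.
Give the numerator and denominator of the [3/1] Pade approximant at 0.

The Pade approximant has numerator coefficients [-98/3, 330731135/2862672, -37279537757/137408256, 524078844037/1236674304]; denominator coefficients [1, 46863037/13359136].

Taylor coefficients needed (expand at 0): a_0 = -98/3, a_1 = 1841/8, a_2 = -77657/72, a_3 = 2385560/567, a_4 = -234315185/15876.
Write the denominator as Q(μ) = 1 + q1*μ. Requiring Q*f - P = O(μ^5) with deg P <= 3 kills the coefficients of μ^4..μ^4 in Q*f:
  μ^4: a_4 + q1*a_3 = 0, i.e. -234315185/15876 + (2385560/567)*q1 = 0.
Solving this linear system: q1 = 46863037/13359136.
The numerator is Q*f truncated at degree 3: P0 = a_0 = -98/3; P1 = a_1 + q1*a_0 = 330731135/2862672; P2 = a_2 + q1*a_1 = -37279537757/137408256; P3 = a_3 + q1*a_2 = 524078844037/1236674304.


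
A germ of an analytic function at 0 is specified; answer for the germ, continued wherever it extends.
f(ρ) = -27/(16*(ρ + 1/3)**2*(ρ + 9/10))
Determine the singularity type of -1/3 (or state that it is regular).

The point is a pole of order 2.

The denominator factor ρ + 1/3 vanishes at -1/3 and appears to the power 2; the numerator there equals -27/16, nonzero, and no other factor vanishes.
Hence a pole whose order is the multiplicity, 2.


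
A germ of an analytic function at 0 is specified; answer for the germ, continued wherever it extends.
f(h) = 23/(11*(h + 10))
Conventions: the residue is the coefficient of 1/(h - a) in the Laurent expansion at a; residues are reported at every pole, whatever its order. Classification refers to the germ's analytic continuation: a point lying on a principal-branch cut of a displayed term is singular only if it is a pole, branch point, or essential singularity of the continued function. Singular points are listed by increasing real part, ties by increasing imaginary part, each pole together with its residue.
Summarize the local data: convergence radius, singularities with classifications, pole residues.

Denominator factor (h + 10): pole of order 1 at -10, modulus 10.
The radius of convergence is the smallest modulus among the singular points: 10.
At the order-1 pole -10 set g(h) = (h - (-10))*f(h) = 23/11.
Simple pole: residue = g(a) at a = -10, which is 23/11.

Radius of convergence at 0: 10.
At -10: a pole of order 1; residue 23/11.


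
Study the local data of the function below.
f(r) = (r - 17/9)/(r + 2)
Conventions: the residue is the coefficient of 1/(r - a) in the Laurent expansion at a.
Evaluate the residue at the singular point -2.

At the order-1 pole -2 set g(r) = (r - (-2))*f(r) = r - 17/9.
Simple pole: residue = g(a) at a = -2, which is -35/9.

The residue is -35/9.


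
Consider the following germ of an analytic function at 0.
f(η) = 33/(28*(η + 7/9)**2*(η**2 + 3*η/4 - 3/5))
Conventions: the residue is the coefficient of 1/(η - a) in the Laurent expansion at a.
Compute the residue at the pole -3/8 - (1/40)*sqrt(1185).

The factor η**2 + 3*η/4 - 3/5 splits as (η - a)(η - a') with a = -3/8 - (1/40)*sqrt(1185), a' = -3/8 + (1/40)*sqrt(1185). At the order-1 pole a set g(η) = (η - a)*f(η) = [33/(28*(η + 7/9)**2)] / (η - a').
Simple pole: residue = g(a) at a = -3/8 - (1/40)*sqrt(1185), which is -17441325/12291566 - (52127955/971033714)*sqrt(1185).

The residue is -17441325/12291566 - (52127955/971033714)*sqrt(1185).


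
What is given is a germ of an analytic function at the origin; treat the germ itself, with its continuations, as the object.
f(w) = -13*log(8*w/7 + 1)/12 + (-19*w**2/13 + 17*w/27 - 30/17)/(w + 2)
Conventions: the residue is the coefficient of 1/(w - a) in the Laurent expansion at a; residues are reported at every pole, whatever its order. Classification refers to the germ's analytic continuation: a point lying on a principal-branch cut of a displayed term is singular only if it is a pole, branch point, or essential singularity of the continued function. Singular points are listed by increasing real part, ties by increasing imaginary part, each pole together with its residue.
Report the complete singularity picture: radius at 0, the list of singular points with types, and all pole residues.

Radius of convergence at 0: 7/8.
At -2: a pole of order 1; residue -52928/5967.
At -7/8: a logarithmic branch point.

Denominator factor (w + 2): pole of order 1 at -2, modulus 2.
Branch term (-13/12)*log(1 - w/(-7/8)): its argument vanishes at w = -7/8, a logarithmic branch point, modulus 7/8.
The radius of convergence is the smallest modulus among the singular points: 7/8.
The branch term is analytic at -2 and contributes nothing to the residue; only the rational part matters.
At the order-1 pole -2 set g(w) = (w - (-2))*(rational part) = -19*w**2/13 + 17*w/27 - 30/17.
Simple pole: residue = g(a) at a = -2, which is -52928/5967.
List the singular points by increasing real part (a conjugate pair: the negative imaginary part first).


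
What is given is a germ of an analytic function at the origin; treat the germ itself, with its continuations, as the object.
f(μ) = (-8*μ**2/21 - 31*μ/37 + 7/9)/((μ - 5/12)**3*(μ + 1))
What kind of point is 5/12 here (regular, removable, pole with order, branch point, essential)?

The point is a pole of order 3.

The denominator factor μ - 5/12 vanishes at 5/12 and appears to the power 3; the numerator there equals 10141/27972, nonzero, and no other factor vanishes.
Hence a pole whose order is the multiplicity, 3.


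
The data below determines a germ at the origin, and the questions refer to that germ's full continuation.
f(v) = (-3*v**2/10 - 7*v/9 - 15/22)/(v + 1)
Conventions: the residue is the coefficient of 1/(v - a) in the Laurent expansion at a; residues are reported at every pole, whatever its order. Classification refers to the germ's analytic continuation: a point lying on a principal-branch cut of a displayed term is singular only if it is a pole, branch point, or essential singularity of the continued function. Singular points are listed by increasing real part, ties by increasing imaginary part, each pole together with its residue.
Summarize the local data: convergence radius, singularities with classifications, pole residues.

Denominator factor (v + 1): pole of order 1 at -1, modulus 1.
The radius of convergence is the smallest modulus among the singular points: 1.
At the order-1 pole -1 set g(v) = (v - (-1))*f(v) = -3*v**2/10 - 7*v/9 - 15/22.
Simple pole: residue = g(a) at a = -1, which is -101/495.

Radius of convergence at 0: 1.
At -1: a pole of order 1; residue -101/495.


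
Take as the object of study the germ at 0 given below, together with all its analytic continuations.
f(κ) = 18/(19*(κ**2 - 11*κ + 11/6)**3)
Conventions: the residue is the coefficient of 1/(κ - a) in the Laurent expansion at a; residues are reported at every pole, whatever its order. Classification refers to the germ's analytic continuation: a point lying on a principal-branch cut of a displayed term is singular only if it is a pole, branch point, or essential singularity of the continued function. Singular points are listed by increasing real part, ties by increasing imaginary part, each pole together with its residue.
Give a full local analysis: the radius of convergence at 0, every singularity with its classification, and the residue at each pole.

Radius of convergence at 0: 11/2 - (1/6)*sqrt(1023).
At 11/2 - (1/6)*sqrt(1023): a pole of order 3; residue -(972/753384599)*sqrt(1023).
At 11/2 + (1/6)*sqrt(1023): a pole of order 3; residue (972/753384599)*sqrt(1023).

Denominator factor (κ**2 - 11*κ + 11/6)^3: discriminant 341/3, real irrational roots 11/2 + (1/6)*sqrt(1023) and 11/2 - (1/6)*sqrt(1023); poles of order 3, moduli 11/2 + (1/6)*sqrt(1023) and 11/2 - (1/6)*sqrt(1023).
The radius of convergence is the smallest modulus among the singular points: 11/2 - (1/6)*sqrt(1023).
The factor κ**2 - 11*κ + 11/6 splits as (κ - a)(κ - a') with a = 11/2 - (1/6)*sqrt(1023), a' = 11/2 + (1/6)*sqrt(1023). At the order-3 pole a set g(κ) = (κ - a)^3*f(κ) = [18/19] / (κ - a')^3.
Order-3 pole: residue = g''(a)/2; g''(11/2 - (1/6)*sqrt(1023)) = -(1944/753384599)*sqrt(1023), so the residue is -(972/753384599)*sqrt(1023).
The factor κ**2 - 11*κ + 11/6 splits as (κ - a)(κ - a') with a = 11/2 + (1/6)*sqrt(1023), a' = 11/2 - (1/6)*sqrt(1023). At the order-3 pole a set g(κ) = (κ - a)^3*f(κ) = [18/19] / (κ - a')^3.
Order-3 pole: residue = g''(a)/2; g''(11/2 + (1/6)*sqrt(1023)) = (1944/753384599)*sqrt(1023), so the residue is (972/753384599)*sqrt(1023).
List the singular points by increasing real part (a conjugate pair: the negative imaginary part first).


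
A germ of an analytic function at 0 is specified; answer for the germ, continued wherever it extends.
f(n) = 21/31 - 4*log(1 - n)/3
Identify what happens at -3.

There is no denominator, hence no pole anywhere.
Branch term log(1 - n/(1)): argument at -3 is 4, nonzero, so -3 is not its branch point (a point on a principal cut is still regular for the continued germ).
So the germ continues analytically to -3.

The point is a regular point.


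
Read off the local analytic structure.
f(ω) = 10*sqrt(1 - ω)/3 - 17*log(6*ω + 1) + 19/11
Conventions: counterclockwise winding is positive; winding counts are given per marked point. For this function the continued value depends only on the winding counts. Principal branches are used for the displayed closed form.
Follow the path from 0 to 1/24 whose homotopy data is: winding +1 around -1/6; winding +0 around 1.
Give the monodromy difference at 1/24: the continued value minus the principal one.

Continued minus principal equals -(34)*pi*i.

The rational part is single-valued and drops out of the difference; each branch term changes only by its own monodromy.
(10/3)*sqrt(1 - ω/(1)): winding +0 is even, the square root returns to the same sheet, contribution 0.
(-17)*log(1 - ω/(-1/6)): each positive loop around -1/6 adds 2*pi*i to the log, so winding +1 contributes (-17)*(1)*2*pi*i = -(34)*pi*i.
Summing the contributions at ω = 1/24 gives -(34)*pi*i.


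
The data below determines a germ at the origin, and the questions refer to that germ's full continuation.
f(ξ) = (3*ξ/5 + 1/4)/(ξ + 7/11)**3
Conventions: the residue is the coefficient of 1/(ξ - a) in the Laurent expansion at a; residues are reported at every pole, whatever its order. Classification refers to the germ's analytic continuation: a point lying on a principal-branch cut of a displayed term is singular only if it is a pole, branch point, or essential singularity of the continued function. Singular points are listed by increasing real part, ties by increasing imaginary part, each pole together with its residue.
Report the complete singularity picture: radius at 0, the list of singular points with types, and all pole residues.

Radius of convergence at 0: 7/11.
At -7/11: a pole of order 3; residue 0.

Denominator factor (ξ + 7/11)^3: pole of order 3 at -7/11, modulus 7/11.
The radius of convergence is the smallest modulus among the singular points: 7/11.
At the order-3 pole -7/11 set g(ξ) = (ξ - (-7/11))^3*f(ξ) = 3*ξ/5 + 1/4.
Order-3 pole: residue = g''(a)/2; g''(-7/11) = 0, so the residue is 0.


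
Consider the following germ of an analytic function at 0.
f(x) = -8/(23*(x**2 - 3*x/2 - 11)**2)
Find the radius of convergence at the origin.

Denominator factor (x**2 - 3*x/2 - 11)^2: discriminant 185/4, real irrational roots 3/4 + (1/4)*sqrt(185) and 3/4 - (1/4)*sqrt(185); poles of order 2, moduli 3/4 + (1/4)*sqrt(185) and -3/4 + (1/4)*sqrt(185).
The radius of convergence is the smallest modulus among the singular points: -3/4 + (1/4)*sqrt(185).

The radius of convergence is -3/4 + (1/4)*sqrt(185).


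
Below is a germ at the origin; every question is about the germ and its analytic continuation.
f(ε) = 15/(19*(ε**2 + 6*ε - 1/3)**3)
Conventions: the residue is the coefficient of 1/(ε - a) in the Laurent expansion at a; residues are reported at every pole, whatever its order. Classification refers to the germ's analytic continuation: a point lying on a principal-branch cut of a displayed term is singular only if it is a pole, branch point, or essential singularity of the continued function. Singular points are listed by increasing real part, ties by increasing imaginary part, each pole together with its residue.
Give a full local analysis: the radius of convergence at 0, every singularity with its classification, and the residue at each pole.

Denominator factor (ε**2 + 6*ε - 1/3)^3: discriminant 112/3, real irrational roots -3 + (2/3)*sqrt(21) and -3 - (2/3)*sqrt(21); poles of order 3, moduli -3 + (2/3)*sqrt(21) and 3 + (2/3)*sqrt(21).
The radius of convergence is the smallest modulus among the singular points: -3 + (2/3)*sqrt(21).
The factor ε**2 + 6*ε - 1/3 splits as (ε - a)(ε - a') with a = -3 - (2/3)*sqrt(21), a' = -3 + (2/3)*sqrt(21). At the order-3 pole a set g(ε) = (ε - a)^3*f(ε) = [15/19] / (ε - a')^3.
Order-3 pole: residue = g''(a)/2; g''(-3 - (2/3)*sqrt(21)) = -(405/1668352)*sqrt(21), so the residue is -(405/3336704)*sqrt(21).
The factor ε**2 + 6*ε - 1/3 splits as (ε - a)(ε - a') with a = -3 + (2/3)*sqrt(21), a' = -3 - (2/3)*sqrt(21). At the order-3 pole a set g(ε) = (ε - a)^3*f(ε) = [15/19] / (ε - a')^3.
Order-3 pole: residue = g''(a)/2; g''(-3 + (2/3)*sqrt(21)) = (405/1668352)*sqrt(21), so the residue is (405/3336704)*sqrt(21).
List the singular points by increasing real part (a conjugate pair: the negative imaginary part first).

Radius of convergence at 0: -3 + (2/3)*sqrt(21).
At -3 - (2/3)*sqrt(21): a pole of order 3; residue -(405/3336704)*sqrt(21).
At -3 + (2/3)*sqrt(21): a pole of order 3; residue (405/3336704)*sqrt(21).


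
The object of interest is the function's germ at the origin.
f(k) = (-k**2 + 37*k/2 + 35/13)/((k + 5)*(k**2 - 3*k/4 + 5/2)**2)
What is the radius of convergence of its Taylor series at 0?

The radius of convergence is (1/2)*sqrt(10).

Denominator factor (k**2 - 3*k/4 + 5/2)^2: discriminant -151/16, complex-conjugate roots (3/8) + ((1/8)*sqrt(151))*i and (3/8) - ((1/8)*sqrt(151))*i; poles of order 2, moduli (1/2)*sqrt(10) and (1/2)*sqrt(10).
Denominator factor (k + 5): pole of order 1 at -5, modulus 5.
The radius of convergence is the smallest modulus among the singular points: (1/2)*sqrt(10).


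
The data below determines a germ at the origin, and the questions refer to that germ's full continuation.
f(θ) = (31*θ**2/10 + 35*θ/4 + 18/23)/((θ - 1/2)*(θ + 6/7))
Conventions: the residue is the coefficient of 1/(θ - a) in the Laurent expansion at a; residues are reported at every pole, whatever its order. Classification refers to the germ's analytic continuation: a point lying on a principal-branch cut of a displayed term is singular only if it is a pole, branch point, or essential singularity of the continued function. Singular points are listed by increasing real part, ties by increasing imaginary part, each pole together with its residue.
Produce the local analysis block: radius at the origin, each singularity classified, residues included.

Denominator factor (θ + 6/7): pole of order 1 at -6/7, modulus 6/7.
Denominator factor (θ - 1/2): pole of order 1 at 1/2, modulus 1/2.
The radius of convergence is the smallest modulus among the singular points: 1/2.
At the order-1 pole -6/7 set g(θ) = (θ - (-6/7))*f(θ) = (31*θ**2/10 + 35*θ/4 + 18/23)/(θ - 1/2).
Simple pole: residue = g(a) at a = -6/7, which is 50037/15295.
At the order-1 pole 1/2 set g(θ) = (θ - (1/2))*f(θ) = (31*θ**2/10 + 35*θ/4 + 18/23)/(θ + 6/7).
Simple pole: residue = g(a) at a = 1/2, which is 19103/4370.
List the singular points by increasing real part (a conjugate pair: the negative imaginary part first).

Radius of convergence at 0: 1/2.
At -6/7: a pole of order 1; residue 50037/15295.
At 1/2: a pole of order 1; residue 19103/4370.


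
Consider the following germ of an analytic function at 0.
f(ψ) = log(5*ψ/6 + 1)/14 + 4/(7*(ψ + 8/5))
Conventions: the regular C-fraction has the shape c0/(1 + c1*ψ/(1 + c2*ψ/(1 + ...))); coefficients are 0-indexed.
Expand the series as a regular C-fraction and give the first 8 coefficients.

The regular C-fraction coefficients are [5/14, 11/24, 8/33, -2225/12672, 27995/102528, 11992/135903, 3729367/9155892, 85061535/439688179].

Taylor coefficients (expand at 0): a_0 = 5/14, a_1 = -55/336, a_2 = 925/8064, a_3 = -42625/580608, a_4 = 213125/4644864, a_5 = -3156875/111476736, a_6 = 138859375/8026324992, a_7 = -4700078125/449474199552.
c0 = a_0 = 5/14. Peel one level at a time: if S = 1 + c*ψ/S' with S'(0) = 1, then c is the ψ-coefficient of S and S' = c*ψ/(S - 1).
S_1 = c0/f = 1 + (11/24)*ψ + (-1/9)*ψ^2 + ...; c1 = 11/24.
S_2 = c1*ψ/(S_1 - 1) = 1 + (8/33)*ψ + (2225/52272)*ψ^2 + ...; c2 = 8/33.
S_3 = c2*ψ/(S_2 - 1) = 1 + (-2225/12672)*ψ + (63625/1327104)*ψ^2 + ...; c3 = -2225/12672.
S_4 = c3*ψ/(S_3 - 1) = 1 + (27995/102528)*ψ + (-82445/3421872)*ψ^2 + ...; c4 = 27995/102528.
S_5 = c4*ψ/(S_4 - 1) = 1 + (11992/135903)*ψ + (-83806/2331729)*ψ^2 + ...; c5 = 11992/135903.
S_6 = c5*ψ/(S_5 - 1) = 1 + (3729367/9155892)*ψ + (-4957745/62916028)*ψ^2 + ...; c6 = 3729367/9155892.
S_7 = c6*ψ/(S_6 - 1) = 1 + (85061535/439688179)*ψ + ...; c7 = 85061535/439688179.


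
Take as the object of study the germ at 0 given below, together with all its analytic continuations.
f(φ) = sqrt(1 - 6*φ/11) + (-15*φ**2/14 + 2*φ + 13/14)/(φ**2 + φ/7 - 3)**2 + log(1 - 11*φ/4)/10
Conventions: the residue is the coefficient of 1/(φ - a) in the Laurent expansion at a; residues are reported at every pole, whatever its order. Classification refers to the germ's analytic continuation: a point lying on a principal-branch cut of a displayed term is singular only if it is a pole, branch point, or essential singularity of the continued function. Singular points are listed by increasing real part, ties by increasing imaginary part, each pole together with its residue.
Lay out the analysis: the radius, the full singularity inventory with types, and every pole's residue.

Radius of convergence at 0: 4/11.
At -1/14 - (1/14)*sqrt(589): a pole of order 2; residue (2744/346921)*sqrt(589).
At 4/11: a logarithmic branch point.
At -1/14 + (1/14)*sqrt(589): a pole of order 2; residue -(2744/346921)*sqrt(589).
At 11/6: an algebraic (square-root) branch point.


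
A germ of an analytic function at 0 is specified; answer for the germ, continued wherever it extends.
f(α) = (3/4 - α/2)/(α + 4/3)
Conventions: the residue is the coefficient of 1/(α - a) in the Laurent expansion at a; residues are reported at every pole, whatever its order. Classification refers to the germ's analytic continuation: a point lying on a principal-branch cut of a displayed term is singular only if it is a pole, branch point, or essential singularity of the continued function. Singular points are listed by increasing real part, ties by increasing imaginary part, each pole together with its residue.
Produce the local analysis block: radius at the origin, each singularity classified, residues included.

Radius of convergence at 0: 4/3.
At -4/3: a pole of order 1; residue 17/12.

Denominator factor (α + 4/3): pole of order 1 at -4/3, modulus 4/3.
The radius of convergence is the smallest modulus among the singular points: 4/3.
At the order-1 pole -4/3 set g(α) = (α - (-4/3))*f(α) = 3/4 - α/2.
Simple pole: residue = g(a) at a = -4/3, which is 17/12.


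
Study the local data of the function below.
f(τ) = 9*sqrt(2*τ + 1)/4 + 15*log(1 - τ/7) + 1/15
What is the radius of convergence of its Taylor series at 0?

The radius of convergence is 1/2.

Branch term (9/4)*sqrt(1 - τ/(-1/2)): its argument vanishes at τ = -1/2, a square-root branch point, modulus 1/2.
Branch term (15)*log(1 - τ/(7)): its argument vanishes at τ = 7, a logarithmic branch point, modulus 7.
The radius of convergence is the smallest modulus among the singular points: 1/2.


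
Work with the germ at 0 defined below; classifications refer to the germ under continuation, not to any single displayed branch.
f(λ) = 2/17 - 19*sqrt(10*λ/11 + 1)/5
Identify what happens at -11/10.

The term (-19/5)*sqrt(1 - λ/(-11/10)) has argument 1 - -11/10/(-11/10) = 0 at -11/10: a square-root (algebraic, two-sheeted) branch point; the remaining terms are analytic or single-valued there.

The point is an algebraic (square-root) branch point.


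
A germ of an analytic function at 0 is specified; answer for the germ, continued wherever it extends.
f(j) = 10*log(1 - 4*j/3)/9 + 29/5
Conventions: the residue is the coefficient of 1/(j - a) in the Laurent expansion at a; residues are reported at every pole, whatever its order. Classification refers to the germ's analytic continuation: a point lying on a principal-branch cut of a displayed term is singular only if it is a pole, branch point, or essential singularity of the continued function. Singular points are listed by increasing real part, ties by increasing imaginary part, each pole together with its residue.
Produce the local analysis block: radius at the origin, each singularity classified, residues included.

Radius of convergence at 0: 3/4.
At 3/4: a logarithmic branch point.

Branch term (10/9)*log(1 - j/(3/4)): its argument vanishes at j = 3/4, a logarithmic branch point, modulus 3/4.
The radius of convergence is the smallest modulus among the singular points: 3/4.


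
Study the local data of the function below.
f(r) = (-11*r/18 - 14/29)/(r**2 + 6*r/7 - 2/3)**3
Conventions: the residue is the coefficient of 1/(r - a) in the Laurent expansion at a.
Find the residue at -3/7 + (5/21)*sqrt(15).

The factor r**2 + 6*r/7 - 2/3 splits as (r - a)(r - a') with a = -3/7 + (5/21)*sqrt(15), a' = -3/7 - (5/21)*sqrt(15). At the order-3 pole a set g(r) = (r - a)^3*f(r) = [-11*r/18 - 14/29] / (r - a')^3.
Order-3 pole: residue = g''(a)/2; g''(-3/7 + (5/21)*sqrt(15)) = -(5812821/181250000)*sqrt(15), so the residue is -(5812821/362500000)*sqrt(15).

The residue is -(5812821/362500000)*sqrt(15).


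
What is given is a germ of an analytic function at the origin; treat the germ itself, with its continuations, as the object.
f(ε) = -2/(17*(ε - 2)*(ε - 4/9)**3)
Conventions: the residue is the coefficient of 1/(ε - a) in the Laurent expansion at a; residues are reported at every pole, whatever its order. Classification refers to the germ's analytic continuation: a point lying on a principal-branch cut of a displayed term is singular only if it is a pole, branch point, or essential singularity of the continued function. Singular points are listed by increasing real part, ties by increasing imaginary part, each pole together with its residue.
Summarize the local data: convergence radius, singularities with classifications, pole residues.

Radius of convergence at 0: 4/9.
At 4/9: a pole of order 3; residue 729/23324.
At 2: a pole of order 1; residue -729/23324.

Denominator factor (ε - 2): pole of order 1 at 2, modulus 2.
Denominator factor (ε - 4/9)^3: pole of order 3 at 4/9, modulus 4/9.
The radius of convergence is the smallest modulus among the singular points: 4/9.
At the order-3 pole 4/9 set g(ε) = (ε - (4/9))^3*f(ε) = -2/(17*(ε - 2)).
Order-3 pole: residue = g''(a)/2; g''(4/9) = 729/11662, so the residue is 729/23324.
At the order-1 pole 2 set g(ε) = (ε - (2))*f(ε) = -2/(17*(ε - 4/9)**3).
Simple pole: residue = g(a) at a = 2, which is -729/23324.
List the singular points by increasing real part (a conjugate pair: the negative imaginary part first).


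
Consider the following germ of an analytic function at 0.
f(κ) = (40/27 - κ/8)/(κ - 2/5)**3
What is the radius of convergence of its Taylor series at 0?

The radius of convergence is 2/5.

Denominator factor (κ - 2/5)^3: pole of order 3 at 2/5, modulus 2/5.
The radius of convergence is the smallest modulus among the singular points: 2/5.


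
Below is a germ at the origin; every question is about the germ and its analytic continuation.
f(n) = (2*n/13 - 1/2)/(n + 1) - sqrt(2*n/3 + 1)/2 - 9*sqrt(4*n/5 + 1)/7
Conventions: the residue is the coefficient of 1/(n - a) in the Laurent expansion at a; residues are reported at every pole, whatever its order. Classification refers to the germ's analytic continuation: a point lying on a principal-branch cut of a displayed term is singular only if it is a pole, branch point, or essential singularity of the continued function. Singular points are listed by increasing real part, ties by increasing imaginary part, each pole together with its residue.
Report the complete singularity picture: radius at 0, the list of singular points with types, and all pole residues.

Radius of convergence at 0: 1.
At -3/2: an algebraic (square-root) branch point.
At -5/4: an algebraic (square-root) branch point.
At -1: a pole of order 1; residue -17/26.

Denominator factor (n + 1): pole of order 1 at -1, modulus 1.
Branch term (-1/2)*sqrt(1 - n/(-3/2)): its argument vanishes at n = -3/2, a square-root branch point, modulus 3/2.
Branch term (-9/7)*sqrt(1 - n/(-5/4)): its argument vanishes at n = -5/4, a square-root branch point, modulus 5/4.
The radius of convergence is the smallest modulus among the singular points: 1.
The branch terms are analytic at -1 and contribute nothing to the residue; only the rational part matters.
At the order-1 pole -1 set g(n) = (n - (-1))*(rational part) = 2*n/13 - 1/2.
Simple pole: residue = g(a) at a = -1, which is -17/26.
List the singular points by increasing real part (a conjugate pair: the negative imaginary part first).


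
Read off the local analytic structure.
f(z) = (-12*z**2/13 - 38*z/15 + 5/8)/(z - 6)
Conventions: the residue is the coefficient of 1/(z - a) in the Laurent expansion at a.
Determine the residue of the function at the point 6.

At the order-1 pole 6 set g(z) = (z - (6))*f(z) = -12*z**2/13 - 38*z/15 + 5/8.
Simple pole: residue = g(a) at a = 6, which is -24859/520.

The residue is -24859/520.


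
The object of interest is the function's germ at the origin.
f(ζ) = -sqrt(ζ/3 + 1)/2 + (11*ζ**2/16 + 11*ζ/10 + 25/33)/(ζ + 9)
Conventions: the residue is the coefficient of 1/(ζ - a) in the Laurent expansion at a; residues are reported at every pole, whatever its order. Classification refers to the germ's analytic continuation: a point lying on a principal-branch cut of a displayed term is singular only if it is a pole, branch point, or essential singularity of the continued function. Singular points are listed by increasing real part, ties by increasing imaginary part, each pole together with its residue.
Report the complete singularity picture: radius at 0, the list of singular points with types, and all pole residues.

Radius of convergence at 0: 3.
At -9: a pole of order 1; residue 122879/2640.
At -3: an algebraic (square-root) branch point.

Denominator factor (ζ + 9): pole of order 1 at -9, modulus 9.
Branch term (-1/2)*sqrt(1 - ζ/(-3)): its argument vanishes at ζ = -3, a square-root branch point, modulus 3.
The radius of convergence is the smallest modulus among the singular points: 3.
The branch term is analytic at -9 and contributes nothing to the residue; only the rational part matters.
At the order-1 pole -9 set g(ζ) = (ζ - (-9))*(rational part) = 11*ζ**2/16 + 11*ζ/10 + 25/33.
Simple pole: residue = g(a) at a = -9, which is 122879/2640.
List the singular points by increasing real part (a conjugate pair: the negative imaginary part first).


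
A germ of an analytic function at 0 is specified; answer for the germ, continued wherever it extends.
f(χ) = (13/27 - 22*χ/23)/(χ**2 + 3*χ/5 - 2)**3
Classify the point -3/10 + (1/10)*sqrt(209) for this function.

The denominator factor χ**2 + 3*χ/5 - 2 vanishes at -3/10 + (1/10)*sqrt(209) and appears to the power 3; the numerator there equals 2386/3105 - (11/115)*sqrt(209), nonzero, and no other factor vanishes.
Hence a pole whose order is the multiplicity, 3.

The point is a pole of order 3.


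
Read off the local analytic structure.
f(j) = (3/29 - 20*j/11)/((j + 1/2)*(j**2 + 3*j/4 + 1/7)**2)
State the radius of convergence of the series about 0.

Denominator factor (j + 1/2): pole of order 1 at -1/2, modulus 1/2.
Denominator factor (j**2 + 3*j/4 + 1/7)^2: discriminant -1/112, complex-conjugate roots (-3/8) + ((1/56)*sqrt(7))*i and (-3/8) - ((1/56)*sqrt(7))*i; poles of order 2, moduli (1/7)*sqrt(7) and (1/7)*sqrt(7).
The radius of convergence is the smallest modulus among the singular points: (1/7)*sqrt(7).

The radius of convergence is (1/7)*sqrt(7).


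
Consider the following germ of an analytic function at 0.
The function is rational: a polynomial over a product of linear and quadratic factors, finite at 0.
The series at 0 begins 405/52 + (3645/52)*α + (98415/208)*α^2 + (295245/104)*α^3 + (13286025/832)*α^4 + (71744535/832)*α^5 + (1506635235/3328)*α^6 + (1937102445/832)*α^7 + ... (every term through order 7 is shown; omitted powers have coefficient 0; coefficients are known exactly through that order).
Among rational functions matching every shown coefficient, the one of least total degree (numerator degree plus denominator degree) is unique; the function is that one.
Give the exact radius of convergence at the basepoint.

The radius of convergence is 2/9.

No rational of total degree below 2 reproduces all 8 coefficients; solving the [0/2] Pade equations on them gives f(α) = 5/(13*(α - 2/9)**2), whose expansion matches every shown term.
Denominator factor (α - 2/9)^2: pole of order 2 at 2/9, modulus 2/9.
The radius of convergence is the smallest modulus among the singular points: 2/9.


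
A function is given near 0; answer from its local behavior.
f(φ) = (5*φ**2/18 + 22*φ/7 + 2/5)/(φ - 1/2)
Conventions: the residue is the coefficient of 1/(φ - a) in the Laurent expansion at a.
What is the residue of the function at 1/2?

The residue is 5143/2520.

At the order-1 pole 1/2 set g(φ) = (φ - (1/2))*f(φ) = 5*φ**2/18 + 22*φ/7 + 2/5.
Simple pole: residue = g(a) at a = 1/2, which is 5143/2520.


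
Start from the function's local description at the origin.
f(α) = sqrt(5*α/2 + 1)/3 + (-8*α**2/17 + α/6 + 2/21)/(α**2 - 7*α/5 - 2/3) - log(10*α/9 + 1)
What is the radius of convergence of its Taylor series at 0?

Denominator factor (α**2 - 7*α/5 - 2/3): discriminant 347/75, real irrational roots 7/10 + (1/30)*sqrt(1041) and 7/10 - (1/30)*sqrt(1041); poles of order 1, moduli 7/10 + (1/30)*sqrt(1041) and -7/10 + (1/30)*sqrt(1041).
Branch term (1/3)*sqrt(1 - α/(-2/5)): its argument vanishes at α = -2/5, a square-root branch point, modulus 2/5.
Branch term (-1)*log(1 - α/(-9/10)): its argument vanishes at α = -9/10, a logarithmic branch point, modulus 9/10.
The radius of convergence is the smallest modulus among the singular points: -7/10 + (1/30)*sqrt(1041).

The radius of convergence is -7/10 + (1/30)*sqrt(1041).


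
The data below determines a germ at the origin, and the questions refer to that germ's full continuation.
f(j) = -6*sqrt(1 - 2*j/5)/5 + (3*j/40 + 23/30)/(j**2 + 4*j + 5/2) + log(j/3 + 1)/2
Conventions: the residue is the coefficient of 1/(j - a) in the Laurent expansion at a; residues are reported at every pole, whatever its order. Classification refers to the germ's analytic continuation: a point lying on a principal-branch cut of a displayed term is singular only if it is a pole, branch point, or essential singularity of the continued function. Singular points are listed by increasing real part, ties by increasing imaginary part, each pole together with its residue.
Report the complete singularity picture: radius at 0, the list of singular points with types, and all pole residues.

Radius of convergence at 0: 2 - (1/2)*sqrt(6).
At -2 - (1/2)*sqrt(6): a pole of order 1; residue 3/80 - (37/360)*sqrt(6).
At -3: a logarithmic branch point.
At -2 + (1/2)*sqrt(6): a pole of order 1; residue 3/80 + (37/360)*sqrt(6).
At 5/2: an algebraic (square-root) branch point.

Denominator factor (j**2 + 4*j + 5/2): discriminant 6, real irrational roots -2 + (1/2)*sqrt(6) and -2 - (1/2)*sqrt(6); poles of order 1, moduli 2 - (1/2)*sqrt(6) and 2 + (1/2)*sqrt(6).
Branch term (1/2)*log(1 - j/(-3)): its argument vanishes at j = -3, a logarithmic branch point, modulus 3.
Branch term (-6/5)*sqrt(1 - j/(5/2)): its argument vanishes at j = 5/2, a square-root branch point, modulus 5/2.
The radius of convergence is the smallest modulus among the singular points: 2 - (1/2)*sqrt(6).
The branch terms are analytic at -2 - (1/2)*sqrt(6) and contribute nothing to the residue; only the rational part matters.
The factor j**2 + 4*j + 5/2 splits as (j - a)(j - a') with a = -2 - (1/2)*sqrt(6), a' = -2 + (1/2)*sqrt(6). At the order-1 pole a set g(j) = (j - a)*(rational part) = [3*j/40 + 23/30] / (j - a').
Simple pole: residue = g(a) at a = -2 - (1/2)*sqrt(6), which is 3/80 - (37/360)*sqrt(6).
The branch terms are analytic at -2 + (1/2)*sqrt(6) and contribute nothing to the residue; only the rational part matters.
The factor j**2 + 4*j + 5/2 splits as (j - a)(j - a') with a = -2 + (1/2)*sqrt(6), a' = -2 - (1/2)*sqrt(6). At the order-1 pole a set g(j) = (j - a)*(rational part) = [3*j/40 + 23/30] / (j - a').
Simple pole: residue = g(a) at a = -2 + (1/2)*sqrt(6), which is 3/80 + (37/360)*sqrt(6).
List the singular points by increasing real part (a conjugate pair: the negative imaginary part first).


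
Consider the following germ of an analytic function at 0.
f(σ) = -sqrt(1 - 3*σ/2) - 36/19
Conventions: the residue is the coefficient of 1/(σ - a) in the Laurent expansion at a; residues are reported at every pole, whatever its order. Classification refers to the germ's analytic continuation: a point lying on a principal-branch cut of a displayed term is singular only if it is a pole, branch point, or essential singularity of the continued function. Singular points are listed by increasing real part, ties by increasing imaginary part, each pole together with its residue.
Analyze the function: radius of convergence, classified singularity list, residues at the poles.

Branch term (-1)*sqrt(1 - σ/(2/3)): its argument vanishes at σ = 2/3, a square-root branch point, modulus 2/3.
The radius of convergence is the smallest modulus among the singular points: 2/3.

Radius of convergence at 0: 2/3.
At 2/3: an algebraic (square-root) branch point.


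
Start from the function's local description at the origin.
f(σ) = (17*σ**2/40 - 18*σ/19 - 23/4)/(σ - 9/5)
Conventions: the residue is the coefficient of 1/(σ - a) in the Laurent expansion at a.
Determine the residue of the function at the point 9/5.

At the order-1 pole 9/5 set g(σ) = (σ - (9/5))*f(σ) = 17*σ**2/40 - 18*σ/19 - 23/4.
Simple pole: residue = g(a) at a = 9/5, which is -115487/19000.

The residue is -115487/19000.


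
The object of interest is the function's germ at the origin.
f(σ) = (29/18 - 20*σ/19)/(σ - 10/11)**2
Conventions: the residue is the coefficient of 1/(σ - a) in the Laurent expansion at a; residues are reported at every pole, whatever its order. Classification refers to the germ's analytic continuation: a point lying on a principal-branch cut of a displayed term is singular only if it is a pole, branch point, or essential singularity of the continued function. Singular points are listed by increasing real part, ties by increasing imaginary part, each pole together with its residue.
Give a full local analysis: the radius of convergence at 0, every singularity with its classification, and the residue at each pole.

Denominator factor (σ - 10/11)^2: pole of order 2 at 10/11, modulus 10/11.
The radius of convergence is the smallest modulus among the singular points: 10/11.
At the order-2 pole 10/11 set g(σ) = (σ - (10/11))^2*f(σ) = 29/18 - 20*σ/19.
Order-2 pole: residue = g'(a); g'(10/11) = -20/19, so the residue is -20/19.

Radius of convergence at 0: 10/11.
At 10/11: a pole of order 2; residue -20/19.


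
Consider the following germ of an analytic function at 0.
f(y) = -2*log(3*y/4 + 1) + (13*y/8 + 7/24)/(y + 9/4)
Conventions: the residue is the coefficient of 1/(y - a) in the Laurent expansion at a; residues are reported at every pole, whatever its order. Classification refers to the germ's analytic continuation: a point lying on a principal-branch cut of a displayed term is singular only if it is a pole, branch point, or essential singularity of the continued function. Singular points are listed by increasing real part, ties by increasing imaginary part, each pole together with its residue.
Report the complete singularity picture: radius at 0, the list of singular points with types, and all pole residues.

Radius of convergence at 0: 4/3.
At -9/4: a pole of order 1; residue -323/96.
At -4/3: a logarithmic branch point.

Denominator factor (y + 9/4): pole of order 1 at -9/4, modulus 9/4.
Branch term (-2)*log(1 - y/(-4/3)): its argument vanishes at y = -4/3, a logarithmic branch point, modulus 4/3.
The radius of convergence is the smallest modulus among the singular points: 4/3.
The branch term is analytic at -9/4 and contributes nothing to the residue; only the rational part matters.
At the order-1 pole -9/4 set g(y) = (y - (-9/4))*(rational part) = 13*y/8 + 7/24.
Simple pole: residue = g(a) at a = -9/4, which is -323/96.
List the singular points by increasing real part (a conjugate pair: the negative imaginary part first).
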